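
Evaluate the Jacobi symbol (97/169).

97 ≡ 1 (mod 4), so quadratic reciprocity gives (97/169) = (169/97). Reduce: 169 ≡ 72 (mod 97). Now have (72/97).
Factor out 2: 72 = 2^3·9. Since 97 ≡ 1 (mod 8), (2/97) = +1, and (2/97)^3 = +1. Now have (9/97).
9 ≡ 1 (mod 4), so quadratic reciprocity gives (9/97) = (97/9). Reduce: 97 ≡ 7 (mod 9). Now have (7/9).
9 ≡ 1 (mod 4), so quadratic reciprocity gives (7/9) = (9/7). Reduce: 9 ≡ 2 (mod 7). Now have (2/7).
Factor out 2: 2 = 2. Since 7 ≡ 7 (mod 8), (2/7) = +1. Now have (1/7).
(1/7) = 1. Collecting the sign factors: 1.

1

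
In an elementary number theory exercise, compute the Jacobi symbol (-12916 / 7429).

-1

Reduce the numerator: -12916 ≡ 1942 (mod 7429), so (-12916 / 7429) = (1942 / 7429).
Factor out 2: 1942 = 2·971. Since 7429 ≡ 5 (mod 8), (2 / 7429) = -1. Now have -(971 / 7429).
7429 ≡ 1 (mod 4), so quadratic reciprocity gives (971 / 7429) = (7429 / 971). Reduce: 7429 ≡ 632 (mod 971). Now have -(632 / 971).
Factor out 2: 632 = 2^3·79. Since 971 ≡ 3 (mod 8), (2 / 971) = -1, and (2 / 971)^3 = -1. Now have (79 / 971).
Both 79 ≡ 3 and 971 ≡ 3 (mod 4), so reciprocity gives (79 / 971) = -(971 / 79). Reduce: 971 ≡ 23 (mod 79). Now have -(23 / 79).
Both 23 ≡ 3 and 79 ≡ 3 (mod 4), so reciprocity gives (23 / 79) = -(79 / 23). Reduce: 79 ≡ 10 (mod 23). Now have (10 / 23).
Factor out 2: 10 = 2·5. Since 23 ≡ 7 (mod 8), (2 / 23) = +1. Now have (5 / 23).
5 ≡ 1 (mod 4), so quadratic reciprocity gives (5 / 23) = (23 / 5). Reduce: 23 ≡ 3 (mod 5). Now have (3 / 5).
5 ≡ 1 (mod 4), so quadratic reciprocity gives (3 / 5) = (5 / 3). Reduce: 5 ≡ 2 (mod 3). Now have (2 / 3).
Factor out 2: 2 = 2. Since 3 ≡ 3 (mod 8), (2 / 3) = -1. Now have -(1 / 3).
(1 / 3) = 1. Collecting the sign factors: -1.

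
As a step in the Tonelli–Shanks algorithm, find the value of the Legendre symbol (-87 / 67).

1

Pull out -1: (-87 / 67) = (-1 / 67)·(87 / 67). Since 67 ≡ 3 (mod 4), (-1 / 67) = -1. Now have -(87 / 67).
Reduce the numerator: 87 ≡ 20 (mod 67), so (87 / 67) = (20 / 67).
Factor out 2: 20 = 2^2·5. Since 67 ≡ 3 (mod 8), (2 / 67) = -1, and (2 / 67)^2 = +1. Now have -(5 / 67).
5 ≡ 1 (mod 4), so quadratic reciprocity gives (5 / 67) = (67 / 5). Reduce: 67 ≡ 2 (mod 5). Now have -(2 / 5).
Factor out 2: 2 = 2. Since 5 ≡ 5 (mod 8), (2 / 5) = -1. Now have (1 / 5).
(1 / 5) = 1. Collecting the sign factors: 1.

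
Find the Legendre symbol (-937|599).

-1

Pull out -1: (-937|599) = (-1|599)·(937|599). Since 599 ≡ 3 (mod 4), (-1|599) = -1. Now have -(937|599).
Reduce the numerator: 937 ≡ 338 (mod 599), so (937|599) = (338|599).
Factor out 2: 338 = 2·169. Since 599 ≡ 7 (mod 8), (2|599) = +1. Now have -(169|599).
169 ≡ 1 (mod 4), so quadratic reciprocity gives (169|599) = (599|169). Reduce: 599 ≡ 92 (mod 169). Now have -(92|169).
Factor out 2: 92 = 2^2·23. Since 169 ≡ 1 (mod 8), (2|169) = +1, and (2|169)^2 = +1. Now have -(23|169).
169 ≡ 1 (mod 4), so quadratic reciprocity gives (23|169) = (169|23). Reduce: 169 ≡ 8 (mod 23). Now have -(8|23).
Factor out 2: 8 = 2^3. Since 23 ≡ 7 (mod 8), (2|23) = +1, and (2|23)^3 = +1. Now have -(1|23).
(1|23) = 1. Collecting the sign factors: -1.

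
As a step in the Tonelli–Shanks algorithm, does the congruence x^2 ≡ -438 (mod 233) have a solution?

(-438|233)
  = (438|233)    [233 ≡ 1 mod 4 ⇒ (-1|233) = +1]
  = (205|233)    [438 ≡ 205 mod 233]
  = (233|205)    [QR: 205 ≡ 1 mod 4, sign kept]
  = (28|205)    [233 ≡ 28 mod 205]
  = (7|205)    [205 ≡ 5 mod 8 ⇒ (2|205)^2 = +1]
  = (205|7)    [QR: 205 ≡ 1 mod 4, sign kept]
  = (2|7)    [205 ≡ 2 mod 7]
  = (1|7)    [7 ≡ 7 mod 8 ⇒ (2|7) = +1]
  = 1    [(1|7) = 1]
The Legendre symbol is 1, so x^2 ≡ -438 (mod 233) has solution.

yes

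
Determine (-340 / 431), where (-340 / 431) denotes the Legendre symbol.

(-340 / 431)
  = -(340 / 431)    [431 ≡ 3 mod 4 ⇒ (-1 / 431) = -1]
  = -(85 / 431)    [431 ≡ 7 mod 8 ⇒ (2 / 431)^2 = +1]
  = -(431 / 85)    [QR: 85 ≡ 1 mod 4, sign kept]
  = -(6 / 85)    [431 ≡ 6 mod 85]
  = (3 / 85)    [85 ≡ 5 mod 8 ⇒ (2 / 85) = -1]
  = (85 / 3)    [QR: 85 ≡ 1 mod 4, sign kept]
  = (1 / 3)    [85 ≡ 1 mod 3]
  = 1    [(1 / 3) = 1]

1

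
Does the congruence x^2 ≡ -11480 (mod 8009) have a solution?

no

Reduce the numerator: -11480 ≡ 4538 (mod 8009), so (-11480|8009) = (4538|8009).
Factor out 2: 4538 = 2·2269. Since 8009 ≡ 1 (mod 8), (2|8009) = +1. Now have (2269|8009).
2269 ≡ 1 (mod 4), so quadratic reciprocity gives (2269|8009) = (8009|2269). Reduce: 8009 ≡ 1202 (mod 2269). Now have (1202|2269).
Factor out 2: 1202 = 2·601. Since 2269 ≡ 5 (mod 8), (2|2269) = -1. Now have -(601|2269).
601 ≡ 1 (mod 4), so quadratic reciprocity gives (601|2269) = (2269|601). Reduce: 2269 ≡ 466 (mod 601). Now have -(466|601).
Factor out 2: 466 = 2·233. Since 601 ≡ 1 (mod 8), (2|601) = +1. Now have -(233|601).
233 ≡ 1 (mod 4), so quadratic reciprocity gives (233|601) = (601|233). Reduce: 601 ≡ 135 (mod 233). Now have -(135|233).
233 ≡ 1 (mod 4), so quadratic reciprocity gives (135|233) = (233|135). Reduce: 233 ≡ 98 (mod 135). Now have -(98|135).
Factor out 2: 98 = 2·49. Since 135 ≡ 7 (mod 8), (2|135) = +1. Now have -(49|135).
49 ≡ 1 (mod 4), so quadratic reciprocity gives (49|135) = (135|49). Reduce: 135 ≡ 37 (mod 49). Now have -(37|49).
37 ≡ 1 (mod 4), so quadratic reciprocity gives (37|49) = (49|37). Reduce: 49 ≡ 12 (mod 37). Now have -(12|37).
Factor out 2: 12 = 2^2·3. Since 37 ≡ 5 (mod 8), (2|37) = -1, and (2|37)^2 = +1. Now have -(3|37).
37 ≡ 1 (mod 4), so quadratic reciprocity gives (3|37) = (37|3). Reduce: 37 ≡ 1 (mod 3). Now have -(1|3).
(1|3) = 1. Collecting the sign factors: -1.
(-11480|8009) = -1, and 8009 is prime, so -11480 is not a quadratic residue mod 8009.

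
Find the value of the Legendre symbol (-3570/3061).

Reduce the numerator: -3570 ≡ 2552 (mod 3061), so (-3570/3061) = (2552/3061).
Factor out 2: 2552 = 2^3·319. Since 3061 ≡ 5 (mod 8), (2/3061) = -1, and (2/3061)^3 = -1. Now have -(319/3061).
3061 ≡ 1 (mod 4), so quadratic reciprocity gives (319/3061) = (3061/319). Reduce: 3061 ≡ 190 (mod 319). Now have -(190/319).
Factor out 2: 190 = 2·95. Since 319 ≡ 7 (mod 8), (2/319) = +1. Now have -(95/319).
Both 95 ≡ 3 and 319 ≡ 3 (mod 4), so reciprocity gives (95/319) = -(319/95). Reduce: 319 ≡ 34 (mod 95). Now have (34/95).
Factor out 2: 34 = 2·17. Since 95 ≡ 7 (mod 8), (2/95) = +1. Now have (17/95).
17 ≡ 1 (mod 4), so quadratic reciprocity gives (17/95) = (95/17). Reduce: 95 ≡ 10 (mod 17). Now have (10/17).
Factor out 2: 10 = 2·5. Since 17 ≡ 1 (mod 8), (2/17) = +1. Now have (5/17).
5 ≡ 1 (mod 4), so quadratic reciprocity gives (5/17) = (17/5). Reduce: 17 ≡ 2 (mod 5). Now have (2/5).
Factor out 2: 2 = 2. Since 5 ≡ 5 (mod 8), (2/5) = -1. Now have -(1/5).
(1/5) = 1. Collecting the sign factors: -1.

-1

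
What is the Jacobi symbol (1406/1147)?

Reduce the numerator: 1406 ≡ 259 (mod 1147), so (1406/1147) = (259/1147).
Both 259 ≡ 3 and 1147 ≡ 3 (mod 4), so reciprocity gives (259/1147) = -(1147/259). Reduce: 1147 ≡ 111 (mod 259). Now have -(111/259).
Both 111 ≡ 3 and 259 ≡ 3 (mod 4), so reciprocity gives (111/259) = -(259/111). Reduce: 259 ≡ 37 (mod 111). Now have (37/111).
37 ≡ 1 (mod 4), so quadratic reciprocity gives (37/111) = (111/37). Reduce: 111 ≡ 0 (mod 37). Now have (0/37).
The numerator is now 0 with denominator 37 > 1: the symbol is 0.

0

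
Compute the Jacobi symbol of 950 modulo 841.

(950|841)
  = (109|841)    [950 ≡ 109 mod 841]
  = (841|109)    [QR: 109 ≡ 1 mod 4, sign kept]
  = (78|109)    [841 ≡ 78 mod 109]
  = -(39|109)    [109 ≡ 5 mod 8 ⇒ (2|109) = -1]
  = -(109|39)    [QR: 109 ≡ 1 mod 4, sign kept]
  = -(31|39)    [109 ≡ 31 mod 39]
  = (39|31)    [QR: both ≡ 3 mod 4, sign flips]
  = (8|31)    [39 ≡ 8 mod 31]
  = (1|31)    [31 ≡ 7 mod 8 ⇒ (2|31)^3 = +1]
  = 1    [(1|31) = 1]

1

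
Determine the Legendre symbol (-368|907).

Reduce the numerator: -368 ≡ 539 (mod 907), so (-368|907) = (539|907).
Both 539 ≡ 3 and 907 ≡ 3 (mod 4), so reciprocity gives (539|907) = -(907|539). Reduce: 907 ≡ 368 (mod 539). Now have -(368|539).
Factor out 2: 368 = 2^4·23. Since 539 ≡ 3 (mod 8), (2|539) = -1, and (2|539)^4 = +1. Now have -(23|539).
Both 23 ≡ 3 and 539 ≡ 3 (mod 4), so reciprocity gives (23|539) = -(539|23). Reduce: 539 ≡ 10 (mod 23). Now have (10|23).
Factor out 2: 10 = 2·5. Since 23 ≡ 7 (mod 8), (2|23) = +1. Now have (5|23).
5 ≡ 1 (mod 4), so quadratic reciprocity gives (5|23) = (23|5). Reduce: 23 ≡ 3 (mod 5). Now have (3|5).
5 ≡ 1 (mod 4), so quadratic reciprocity gives (3|5) = (5|3). Reduce: 5 ≡ 2 (mod 3). Now have (2|3).
Factor out 2: 2 = 2. Since 3 ≡ 3 (mod 8), (2|3) = -1. Now have -(1|3).
(1|3) = 1. Collecting the sign factors: -1.

-1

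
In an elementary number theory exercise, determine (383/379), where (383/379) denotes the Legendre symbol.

1

(383/379)
  = (4/379)    [383 ≡ 4 mod 379]
  = (1/379)    [379 ≡ 3 mod 8 ⇒ (2/379)^2 = +1]
  = 1    [(1/379) = 1]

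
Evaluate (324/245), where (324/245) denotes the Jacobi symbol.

(324/245)
  = (79/245)    [324 ≡ 79 mod 245]
  = (245/79)    [QR: 245 ≡ 1 mod 4, sign kept]
  = (8/79)    [245 ≡ 8 mod 79]
  = (1/79)    [79 ≡ 7 mod 8 ⇒ (2/79)^3 = +1]
  = 1    [(1/79) = 1]

1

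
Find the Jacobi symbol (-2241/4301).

(-2241/4301)
  = (2060/4301)    [-2241 ≡ 2060 mod 4301]
  = (515/4301)    [4301 ≡ 5 mod 8 ⇒ (2/4301)^2 = +1]
  = (4301/515)    [QR: 4301 ≡ 1 mod 4, sign kept]
  = (181/515)    [4301 ≡ 181 mod 515]
  = (515/181)    [QR: 181 ≡ 1 mod 4, sign kept]
  = (153/181)    [515 ≡ 153 mod 181]
  = (181/153)    [QR: 153 ≡ 1 mod 4, sign kept]
  = (28/153)    [181 ≡ 28 mod 153]
  = (7/153)    [153 ≡ 1 mod 8 ⇒ (2/153)^2 = +1]
  = (153/7)    [QR: 153 ≡ 1 mod 4, sign kept]
  = (6/7)    [153 ≡ 6 mod 7]
  = (3/7)    [7 ≡ 7 mod 8 ⇒ (2/7) = +1]
  = -(7/3)    [QR: both ≡ 3 mod 4, sign flips]
  = -(1/3)    [7 ≡ 1 mod 3]
  = -1    [(1/3) = 1]

-1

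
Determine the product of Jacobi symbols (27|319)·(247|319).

1

By multiplicativity, (27·247|319) = (27|319)·(247|319).
First factor (27|319):
(27|319)
  = -(319|27)    [QR: both ≡ 3 mod 4, sign flips]
  = -(22|27)    [319 ≡ 22 mod 27]
  = (11|27)    [27 ≡ 3 mod 8 ⇒ (2|27) = -1]
  = -(27|11)    [QR: both ≡ 3 mod 4, sign flips]
  = -(5|11)    [27 ≡ 5 mod 11]
  = -(11|5)    [QR: 5 ≡ 1 mod 4, sign kept]
  = -(1|5)    [11 ≡ 1 mod 5]
  = -1    [(1|5) = 1]
Second factor (247|319):
(247|319)
  = -(319|247)    [QR: both ≡ 3 mod 4, sign flips]
  = -(72|247)    [319 ≡ 72 mod 247]
  = -(9|247)    [247 ≡ 7 mod 8 ⇒ (2|247)^3 = +1]
  = -(247|9)    [QR: 9 ≡ 1 mod 4, sign kept]
  = -(4|9)    [247 ≡ 4 mod 9]
  = -(1|9)    [9 ≡ 1 mod 8 ⇒ (2|9)^2 = +1]
  = -1    [(1|9) = 1]
Product: (-1)·(-1) = 1.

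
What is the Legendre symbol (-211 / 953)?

1

(-211 / 953)
  = (742 / 953)    [-211 ≡ 742 mod 953]
  = (371 / 953)    [953 ≡ 1 mod 8 ⇒ (2 / 953) = +1]
  = (953 / 371)    [QR: 953 ≡ 1 mod 4, sign kept]
  = (211 / 371)    [953 ≡ 211 mod 371]
  = -(371 / 211)    [QR: both ≡ 3 mod 4, sign flips]
  = -(160 / 211)    [371 ≡ 160 mod 211]
  = (5 / 211)    [211 ≡ 3 mod 8 ⇒ (2 / 211)^5 = -1]
  = (211 / 5)    [QR: 5 ≡ 1 mod 4, sign kept]
  = (1 / 5)    [211 ≡ 1 mod 5]
  = 1    [(1 / 5) = 1]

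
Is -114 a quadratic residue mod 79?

(-114|79)
  = (44|79)    [-114 ≡ 44 mod 79]
  = (11|79)    [79 ≡ 7 mod 8 ⇒ (2|79)^2 = +1]
  = -(79|11)    [QR: both ≡ 3 mod 4, sign flips]
  = -(2|11)    [79 ≡ 2 mod 11]
  = (1|11)    [11 ≡ 3 mod 8 ⇒ (2|11) = -1]
  = 1    [(1|11) = 1]
(-114|79) = 1, and 79 is prime, so -114 is a quadratic residue mod 79.

yes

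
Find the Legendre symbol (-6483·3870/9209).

By multiplicativity, (-6483·3870/9209) = (-6483/9209)·(3870/9209).
First factor (-6483/9209):
(-6483/9209)
  = (2726/9209)    [-6483 ≡ 2726 mod 9209]
  = (1363/9209)    [9209 ≡ 1 mod 8 ⇒ (2/9209) = +1]
  = (9209/1363)    [QR: 9209 ≡ 1 mod 4, sign kept]
  = (1031/1363)    [9209 ≡ 1031 mod 1363]
  = -(1363/1031)    [QR: both ≡ 3 mod 4, sign flips]
  = -(332/1031)    [1363 ≡ 332 mod 1031]
  = -(83/1031)    [1031 ≡ 7 mod 8 ⇒ (2/1031)^2 = +1]
  = (1031/83)    [QR: both ≡ 3 mod 4, sign flips]
  = (35/83)    [1031 ≡ 35 mod 83]
  = -(83/35)    [QR: both ≡ 3 mod 4, sign flips]
  = -(13/35)    [83 ≡ 13 mod 35]
  = -(35/13)    [QR: 13 ≡ 1 mod 4, sign kept]
  = -(9/13)    [35 ≡ 9 mod 13]
  = -(13/9)    [QR: 9 ≡ 1 mod 4, sign kept]
  = -(4/9)    [13 ≡ 4 mod 9]
  = -(1/9)    [9 ≡ 1 mod 8 ⇒ (2/9)^2 = +1]
  = -1    [(1/9) = 1]
Second factor (3870/9209):
(3870/9209)
  = (1935/9209)    [9209 ≡ 1 mod 8 ⇒ (2/9209) = +1]
  = (9209/1935)    [QR: 9209 ≡ 1 mod 4, sign kept]
  = (1469/1935)    [9209 ≡ 1469 mod 1935]
  = (1935/1469)    [QR: 1469 ≡ 1 mod 4, sign kept]
  = (466/1469)    [1935 ≡ 466 mod 1469]
  = -(233/1469)    [1469 ≡ 5 mod 8 ⇒ (2/1469) = -1]
  = -(1469/233)    [QR: 233 ≡ 1 mod 4, sign kept]
  = -(71/233)    [1469 ≡ 71 mod 233]
  = -(233/71)    [QR: 233 ≡ 1 mod 4, sign kept]
  = -(20/71)    [233 ≡ 20 mod 71]
  = -(5/71)    [71 ≡ 7 mod 8 ⇒ (2/71)^2 = +1]
  = -(71/5)    [QR: 5 ≡ 1 mod 4, sign kept]
  = -(1/5)    [71 ≡ 1 mod 5]
  = -1    [(1/5) = 1]
Product: (-1)·(-1) = 1.

1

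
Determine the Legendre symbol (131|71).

Reduce the numerator: 131 ≡ 60 (mod 71), so (131|71) = (60|71).
Factor out 2: 60 = 2^2·15. Since 71 ≡ 7 (mod 8), (2|71) = +1, and (2|71)^2 = +1. Now have (15|71).
Both 15 ≡ 3 and 71 ≡ 3 (mod 4), so reciprocity gives (15|71) = -(71|15). Reduce: 71 ≡ 11 (mod 15). Now have -(11|15).
Both 11 ≡ 3 and 15 ≡ 3 (mod 4), so reciprocity gives (11|15) = -(15|11). Reduce: 15 ≡ 4 (mod 11). Now have (4|11).
Factor out 2: 4 = 2^2. Since 11 ≡ 3 (mod 8), (2|11) = -1, and (2|11)^2 = +1. Now have (1|11).
(1|11) = 1. Collecting the sign factors: 1.

1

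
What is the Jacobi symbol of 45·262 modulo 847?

By multiplicativity, (45·262 / 847) = (45 / 847)·(262 / 847).
First factor (45 / 847):
45 ≡ 1 (mod 4), so quadratic reciprocity gives (45 / 847) = (847 / 45). Reduce: 847 ≡ 37 (mod 45). Now have (37 / 45).
37 ≡ 1 (mod 4), so quadratic reciprocity gives (37 / 45) = (45 / 37). Reduce: 45 ≡ 8 (mod 37). Now have (8 / 37).
Factor out 2: 8 = 2^3. Since 37 ≡ 5 (mod 8), (2 / 37) = -1, and (2 / 37)^3 = -1. Now have -(1 / 37).
(1 / 37) = 1. Collecting the sign factors: -1.
Second factor (262 / 847):
Factor out 2: 262 = 2·131. Since 847 ≡ 7 (mod 8), (2 / 847) = +1. Now have (131 / 847).
Both 131 ≡ 3 and 847 ≡ 3 (mod 4), so reciprocity gives (131 / 847) = -(847 / 131). Reduce: 847 ≡ 61 (mod 131). Now have -(61 / 131).
61 ≡ 1 (mod 4), so quadratic reciprocity gives (61 / 131) = (131 / 61). Reduce: 131 ≡ 9 (mod 61). Now have -(9 / 61).
9 ≡ 1 (mod 4), so quadratic reciprocity gives (9 / 61) = (61 / 9). Reduce: 61 ≡ 7 (mod 9). Now have -(7 / 9).
9 ≡ 1 (mod 4), so quadratic reciprocity gives (7 / 9) = (9 / 7). Reduce: 9 ≡ 2 (mod 7). Now have -(2 / 7).
Factor out 2: 2 = 2. Since 7 ≡ 7 (mod 8), (2 / 7) = +1. Now have -(1 / 7).
(1 / 7) = 1. Collecting the sign factors: -1.
Product: (-1)·(-1) = 1.

1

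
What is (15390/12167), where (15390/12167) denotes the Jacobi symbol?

Reduce the numerator: 15390 ≡ 3223 (mod 12167), so (15390/12167) = (3223/12167).
Both 3223 ≡ 3 and 12167 ≡ 3 (mod 4), so reciprocity gives (3223/12167) = -(12167/3223). Reduce: 12167 ≡ 2498 (mod 3223). Now have -(2498/3223).
Factor out 2: 2498 = 2·1249. Since 3223 ≡ 7 (mod 8), (2/3223) = +1. Now have -(1249/3223).
1249 ≡ 1 (mod 4), so quadratic reciprocity gives (1249/3223) = (3223/1249). Reduce: 3223 ≡ 725 (mod 1249). Now have -(725/1249).
725 ≡ 1 (mod 4), so quadratic reciprocity gives (725/1249) = (1249/725). Reduce: 1249 ≡ 524 (mod 725). Now have -(524/725).
Factor out 2: 524 = 2^2·131. Since 725 ≡ 5 (mod 8), (2/725) = -1, and (2/725)^2 = +1. Now have -(131/725).
725 ≡ 1 (mod 4), so quadratic reciprocity gives (131/725) = (725/131). Reduce: 725 ≡ 70 (mod 131). Now have -(70/131).
Factor out 2: 70 = 2·35. Since 131 ≡ 3 (mod 8), (2/131) = -1. Now have (35/131).
Both 35 ≡ 3 and 131 ≡ 3 (mod 4), so reciprocity gives (35/131) = -(131/35). Reduce: 131 ≡ 26 (mod 35). Now have -(26/35).
Factor out 2: 26 = 2·13. Since 35 ≡ 3 (mod 8), (2/35) = -1. Now have (13/35).
13 ≡ 1 (mod 4), so quadratic reciprocity gives (13/35) = (35/13). Reduce: 35 ≡ 9 (mod 13). Now have (9/13).
9 ≡ 1 (mod 4), so quadratic reciprocity gives (9/13) = (13/9). Reduce: 13 ≡ 4 (mod 9). Now have (4/9).
Factor out 2: 4 = 2^2. Since 9 ≡ 1 (mod 8), (2/9) = +1, and (2/9)^2 = +1. Now have (1/9).
(1/9) = 1. Collecting the sign factors: 1.

1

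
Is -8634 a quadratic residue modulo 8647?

Pull out -1: (-8634/8647) = (-1/8647)·(8634/8647). Since 8647 ≡ 3 (mod 4), (-1/8647) = -1. Now have -(8634/8647).
Factor out 2: 8634 = 2·4317. Since 8647 ≡ 7 (mod 8), (2/8647) = +1. Now have -(4317/8647).
4317 ≡ 1 (mod 4), so quadratic reciprocity gives (4317/8647) = (8647/4317). Reduce: 8647 ≡ 13 (mod 4317). Now have -(13/4317).
13 ≡ 1 (mod 4), so quadratic reciprocity gives (13/4317) = (4317/13). Reduce: 4317 ≡ 1 (mod 13). Now have -(1/13).
(1/13) = 1. Collecting the sign factors: -1.
The Legendre symbol is -1, so x^2 ≡ -8634 (mod 8647) has no solution.

no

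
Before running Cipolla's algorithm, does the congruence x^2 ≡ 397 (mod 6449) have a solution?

yes

397 ≡ 1 (mod 4), so quadratic reciprocity gives (397/6449) = (6449/397). Reduce: 6449 ≡ 97 (mod 397). Now have (97/397).
97 ≡ 1 (mod 4), so quadratic reciprocity gives (97/397) = (397/97). Reduce: 397 ≡ 9 (mod 97). Now have (9/97).
9 ≡ 1 (mod 4), so quadratic reciprocity gives (9/97) = (97/9). Reduce: 97 ≡ 7 (mod 9). Now have (7/9).
9 ≡ 1 (mod 4), so quadratic reciprocity gives (7/9) = (9/7). Reduce: 9 ≡ 2 (mod 7). Now have (2/7).
Factor out 2: 2 = 2. Since 7 ≡ 7 (mod 8), (2/7) = +1. Now have (1/7).
(1/7) = 1. Collecting the sign factors: 1.
The Legendre symbol is 1, so x^2 ≡ 397 (mod 6449) has solution.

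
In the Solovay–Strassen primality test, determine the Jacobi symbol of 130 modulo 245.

0

Factor out 2: 130 = 2·65. Since 245 ≡ 5 (mod 8), (2 / 245) = -1. Now have -(65 / 245).
65 ≡ 1 (mod 4), so quadratic reciprocity gives (65 / 245) = (245 / 65). Reduce: 245 ≡ 50 (mod 65). Now have -(50 / 65).
Factor out 2: 50 = 2·25. Since 65 ≡ 1 (mod 8), (2 / 65) = +1. Now have -(25 / 65).
25 ≡ 1 (mod 4), so quadratic reciprocity gives (25 / 65) = (65 / 25). Reduce: 65 ≡ 15 (mod 25). Now have -(15 / 25).
25 ≡ 1 (mod 4), so quadratic reciprocity gives (15 / 25) = (25 / 15). Reduce: 25 ≡ 10 (mod 15). Now have -(10 / 15).
Factor out 2: 10 = 2·5. Since 15 ≡ 7 (mod 8), (2 / 15) = +1. Now have -(5 / 15).
5 ≡ 1 (mod 4), so quadratic reciprocity gives (5 / 15) = (15 / 5). Reduce: 15 ≡ 0 (mod 5). Now have -(0 / 5).
The numerator is now 0 with denominator 5 > 1: the symbol is 0.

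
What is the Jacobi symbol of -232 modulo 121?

1

(-232/121)
  = (232/121)    [121 ≡ 1 mod 4 ⇒ (-1/121) = +1]
  = (111/121)    [232 ≡ 111 mod 121]
  = (121/111)    [QR: 121 ≡ 1 mod 4, sign kept]
  = (10/111)    [121 ≡ 10 mod 111]
  = (5/111)    [111 ≡ 7 mod 8 ⇒ (2/111) = +1]
  = (111/5)    [QR: 5 ≡ 1 mod 4, sign kept]
  = (1/5)    [111 ≡ 1 mod 5]
  = 1    [(1/5) = 1]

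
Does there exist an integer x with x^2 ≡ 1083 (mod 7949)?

(1083/7949)
  = (7949/1083)    [QR: 7949 ≡ 1 mod 4, sign kept]
  = (368/1083)    [7949 ≡ 368 mod 1083]
  = (23/1083)    [1083 ≡ 3 mod 8 ⇒ (2/1083)^4 = +1]
  = -(1083/23)    [QR: both ≡ 3 mod 4, sign flips]
  = -(2/23)    [1083 ≡ 2 mod 23]
  = -(1/23)    [23 ≡ 7 mod 8 ⇒ (2/23) = +1]
  = -1    [(1/23) = 1]
(1083/7949) = -1, and 7949 is prime, so 1083 is not a quadratic residue mod 7949.

no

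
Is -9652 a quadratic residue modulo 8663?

no

Pull out -1: (-9652|8663) = (-1|8663)·(9652|8663). Since 8663 ≡ 3 (mod 4), (-1|8663) = -1. Now have -(9652|8663).
Reduce the numerator: 9652 ≡ 989 (mod 8663), so (9652|8663) = (989|8663).
989 ≡ 1 (mod 4), so quadratic reciprocity gives (989|8663) = (8663|989). Reduce: 8663 ≡ 751 (mod 989). Now have -(751|989).
989 ≡ 1 (mod 4), so quadratic reciprocity gives (751|989) = (989|751). Reduce: 989 ≡ 238 (mod 751). Now have -(238|751).
Factor out 2: 238 = 2·119. Since 751 ≡ 7 (mod 8), (2|751) = +1. Now have -(119|751).
Both 119 ≡ 3 and 751 ≡ 3 (mod 4), so reciprocity gives (119|751) = -(751|119). Reduce: 751 ≡ 37 (mod 119). Now have (37|119).
37 ≡ 1 (mod 4), so quadratic reciprocity gives (37|119) = (119|37). Reduce: 119 ≡ 8 (mod 37). Now have (8|37).
Factor out 2: 8 = 2^3. Since 37 ≡ 5 (mod 8), (2|37) = -1, and (2|37)^3 = -1. Now have -(1|37).
(1|37) = 1. Collecting the sign factors: -1.
(-9652|8663) = -1, and 8663 is prime, so -9652 is not a quadratic residue mod 8663.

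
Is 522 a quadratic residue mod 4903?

(522|4903)
  = (261|4903)    [4903 ≡ 7 mod 8 ⇒ (2|4903) = +1]
  = (4903|261)    [QR: 261 ≡ 1 mod 4, sign kept]
  = (205|261)    [4903 ≡ 205 mod 261]
  = (261|205)    [QR: 205 ≡ 1 mod 4, sign kept]
  = (56|205)    [261 ≡ 56 mod 205]
  = -(7|205)    [205 ≡ 5 mod 8 ⇒ (2|205)^3 = -1]
  = -(205|7)    [QR: 205 ≡ 1 mod 4, sign kept]
  = -(2|7)    [205 ≡ 2 mod 7]
  = -(1|7)    [7 ≡ 7 mod 8 ⇒ (2|7) = +1]
  = -1    [(1|7) = 1]
The Legendre symbol is -1, so x^2 ≡ 522 (mod 4903) has no solution.

no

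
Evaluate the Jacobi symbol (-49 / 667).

Reduce the numerator: -49 ≡ 618 (mod 667), so (-49 / 667) = (618 / 667).
Factor out 2: 618 = 2·309. Since 667 ≡ 3 (mod 8), (2 / 667) = -1. Now have -(309 / 667).
309 ≡ 1 (mod 4), so quadratic reciprocity gives (309 / 667) = (667 / 309). Reduce: 667 ≡ 49 (mod 309). Now have -(49 / 309).
49 ≡ 1 (mod 4), so quadratic reciprocity gives (49 / 309) = (309 / 49). Reduce: 309 ≡ 15 (mod 49). Now have -(15 / 49).
49 ≡ 1 (mod 4), so quadratic reciprocity gives (15 / 49) = (49 / 15). Reduce: 49 ≡ 4 (mod 15). Now have -(4 / 15).
Factor out 2: 4 = 2^2. Since 15 ≡ 7 (mod 8), (2 / 15) = +1, and (2 / 15)^2 = +1. Now have -(1 / 15).
(1 / 15) = 1. Collecting the sign factors: -1.

-1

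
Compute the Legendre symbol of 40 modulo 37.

Reduce the numerator: 40 ≡ 3 (mod 37), so (40/37) = (3/37).
37 ≡ 1 (mod 4), so quadratic reciprocity gives (3/37) = (37/3). Reduce: 37 ≡ 1 (mod 3). Now have (1/3).
(1/3) = 1. Collecting the sign factors: 1.

1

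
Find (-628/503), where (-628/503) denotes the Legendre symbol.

1

(-628/503)
  = -(628/503)    [503 ≡ 3 mod 4 ⇒ (-1/503) = -1]
  = -(125/503)    [628 ≡ 125 mod 503]
  = -(503/125)    [QR: 125 ≡ 1 mod 4, sign kept]
  = -(3/125)    [503 ≡ 3 mod 125]
  = -(125/3)    [QR: 125 ≡ 1 mod 4, sign kept]
  = -(2/3)    [125 ≡ 2 mod 3]
  = (1/3)    [3 ≡ 3 mod 8 ⇒ (2/3) = -1]
  = 1    [(1/3) = 1]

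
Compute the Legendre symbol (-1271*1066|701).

By multiplicativity, (-1271·1066|701) = (-1271|701)·(1066|701).
First factor (-1271|701):
Reduce the numerator: -1271 ≡ 131 (mod 701), so (-1271|701) = (131|701).
701 ≡ 1 (mod 4), so quadratic reciprocity gives (131|701) = (701|131). Reduce: 701 ≡ 46 (mod 131). Now have (46|131).
Factor out 2: 46 = 2·23. Since 131 ≡ 3 (mod 8), (2|131) = -1. Now have -(23|131).
Both 23 ≡ 3 and 131 ≡ 3 (mod 4), so reciprocity gives (23|131) = -(131|23). Reduce: 131 ≡ 16 (mod 23). Now have (16|23).
Factor out 2: 16 = 2^4. Since 23 ≡ 7 (mod 8), (2|23) = +1, and (2|23)^4 = +1. Now have (1|23).
(1|23) = 1. Collecting the sign factors: 1.
Second factor (1066|701):
Reduce the numerator: 1066 ≡ 365 (mod 701), so (1066|701) = (365|701).
365 ≡ 1 (mod 4), so quadratic reciprocity gives (365|701) = (701|365). Reduce: 701 ≡ 336 (mod 365). Now have (336|365).
Factor out 2: 336 = 2^4·21. Since 365 ≡ 5 (mod 8), (2|365) = -1, and (2|365)^4 = +1. Now have (21|365).
21 ≡ 1 (mod 4), so quadratic reciprocity gives (21|365) = (365|21). Reduce: 365 ≡ 8 (mod 21). Now have (8|21).
Factor out 2: 8 = 2^3. Since 21 ≡ 5 (mod 8), (2|21) = -1, and (2|21)^3 = -1. Now have -(1|21).
(1|21) = 1. Collecting the sign factors: -1.
Product: (1)·(-1) = -1.

-1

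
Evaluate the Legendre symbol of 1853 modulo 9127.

1853 ≡ 1 (mod 4), so quadratic reciprocity gives (1853 / 9127) = (9127 / 1853). Reduce: 9127 ≡ 1715 (mod 1853). Now have (1715 / 1853).
1853 ≡ 1 (mod 4), so quadratic reciprocity gives (1715 / 1853) = (1853 / 1715). Reduce: 1853 ≡ 138 (mod 1715). Now have (138 / 1715).
Factor out 2: 138 = 2·69. Since 1715 ≡ 3 (mod 8), (2 / 1715) = -1. Now have -(69 / 1715).
69 ≡ 1 (mod 4), so quadratic reciprocity gives (69 / 1715) = (1715 / 69). Reduce: 1715 ≡ 59 (mod 69). Now have -(59 / 69).
69 ≡ 1 (mod 4), so quadratic reciprocity gives (59 / 69) = (69 / 59). Reduce: 69 ≡ 10 (mod 59). Now have -(10 / 59).
Factor out 2: 10 = 2·5. Since 59 ≡ 3 (mod 8), (2 / 59) = -1. Now have (5 / 59).
5 ≡ 1 (mod 4), so quadratic reciprocity gives (5 / 59) = (59 / 5). Reduce: 59 ≡ 4 (mod 5). Now have (4 / 5).
Factor out 2: 4 = 2^2. Since 5 ≡ 5 (mod 8), (2 / 5) = -1, and (2 / 5)^2 = +1. Now have (1 / 5).
(1 / 5) = 1. Collecting the sign factors: 1.

1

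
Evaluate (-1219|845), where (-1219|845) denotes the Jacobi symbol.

Reduce the numerator: -1219 ≡ 471 (mod 845), so (-1219|845) = (471|845).
845 ≡ 1 (mod 4), so quadratic reciprocity gives (471|845) = (845|471). Reduce: 845 ≡ 374 (mod 471). Now have (374|471).
Factor out 2: 374 = 2·187. Since 471 ≡ 7 (mod 8), (2|471) = +1. Now have (187|471).
Both 187 ≡ 3 and 471 ≡ 3 (mod 4), so reciprocity gives (187|471) = -(471|187). Reduce: 471 ≡ 97 (mod 187). Now have -(97|187).
97 ≡ 1 (mod 4), so quadratic reciprocity gives (97|187) = (187|97). Reduce: 187 ≡ 90 (mod 97). Now have -(90|97).
Factor out 2: 90 = 2·45. Since 97 ≡ 1 (mod 8), (2|97) = +1. Now have -(45|97).
45 ≡ 1 (mod 4), so quadratic reciprocity gives (45|97) = (97|45). Reduce: 97 ≡ 7 (mod 45). Now have -(7|45).
45 ≡ 1 (mod 4), so quadratic reciprocity gives (7|45) = (45|7). Reduce: 45 ≡ 3 (mod 7). Now have -(3|7).
Both 3 ≡ 3 and 7 ≡ 3 (mod 4), so reciprocity gives (3|7) = -(7|3). Reduce: 7 ≡ 1 (mod 3). Now have (1|3).
(1|3) = 1. Collecting the sign factors: 1.

1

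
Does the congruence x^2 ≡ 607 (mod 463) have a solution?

Reduce the numerator: 607 ≡ 144 (mod 463), so (607/463) = (144/463).
Factor out 2: 144 = 2^4·9. Since 463 ≡ 7 (mod 8), (2/463) = +1, and (2/463)^4 = +1. Now have (9/463).
9 ≡ 1 (mod 4), so quadratic reciprocity gives (9/463) = (463/9). Reduce: 463 ≡ 4 (mod 9). Now have (4/9).
Factor out 2: 4 = 2^2. Since 9 ≡ 1 (mod 8), (2/9) = +1, and (2/9)^2 = +1. Now have (1/9).
(1/9) = 1. Collecting the sign factors: 1.
(607/463) = 1, and 463 is prime, so 607 is a quadratic residue mod 463.

yes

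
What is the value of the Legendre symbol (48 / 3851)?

1

Factor out 2: 48 = 2^4·3. Since 3851 ≡ 3 (mod 8), (2 / 3851) = -1, and (2 / 3851)^4 = +1. Now have (3 / 3851).
Both 3 ≡ 3 and 3851 ≡ 3 (mod 4), so reciprocity gives (3 / 3851) = -(3851 / 3). Reduce: 3851 ≡ 2 (mod 3). Now have -(2 / 3).
Factor out 2: 2 = 2. Since 3 ≡ 3 (mod 8), (2 / 3) = -1. Now have (1 / 3).
(1 / 3) = 1. Collecting the sign factors: 1.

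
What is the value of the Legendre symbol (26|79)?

1

Factor out 2: 26 = 2·13. Since 79 ≡ 7 (mod 8), (2|79) = +1. Now have (13|79).
13 ≡ 1 (mod 4), so quadratic reciprocity gives (13|79) = (79|13). Reduce: 79 ≡ 1 (mod 13). Now have (1|13).
(1|13) = 1. Collecting the sign factors: 1.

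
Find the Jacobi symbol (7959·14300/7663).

By multiplicativity, (7959·14300/7663) = (7959/7663)·(14300/7663).
First factor (7959/7663):
(7959/7663)
  = (296/7663)    [7959 ≡ 296 mod 7663]
  = (37/7663)    [7663 ≡ 7 mod 8 ⇒ (2/7663)^3 = +1]
  = (7663/37)    [QR: 37 ≡ 1 mod 4, sign kept]
  = (4/37)    [7663 ≡ 4 mod 37]
  = (1/37)    [37 ≡ 5 mod 8 ⇒ (2/37)^2 = +1]
  = 1    [(1/37) = 1]
Second factor (14300/7663):
(14300/7663)
  = (6637/7663)    [14300 ≡ 6637 mod 7663]
  = (7663/6637)    [QR: 6637 ≡ 1 mod 4, sign kept]
  = (1026/6637)    [7663 ≡ 1026 mod 6637]
  = -(513/6637)    [6637 ≡ 5 mod 8 ⇒ (2/6637) = -1]
  = -(6637/513)    [QR: 513 ≡ 1 mod 4, sign kept]
  = -(481/513)    [6637 ≡ 481 mod 513]
  = -(513/481)    [QR: 481 ≡ 1 mod 4, sign kept]
  = -(32/481)    [513 ≡ 32 mod 481]
  = -(1/481)    [481 ≡ 1 mod 8 ⇒ (2/481)^5 = +1]
  = -1    [(1/481) = 1]
Product: (1)·(-1) = -1.

-1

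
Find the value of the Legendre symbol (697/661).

(697/661)
  = (36/661)    [697 ≡ 36 mod 661]
  = (9/661)    [661 ≡ 5 mod 8 ⇒ (2/661)^2 = +1]
  = (661/9)    [QR: 9 ≡ 1 mod 4, sign kept]
  = (4/9)    [661 ≡ 4 mod 9]
  = (1/9)    [9 ≡ 1 mod 8 ⇒ (2/9)^2 = +1]
  = 1    [(1/9) = 1]

1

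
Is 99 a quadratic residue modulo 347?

(99/347)
  = -(347/99)    [QR: both ≡ 3 mod 4, sign flips]
  = -(50/99)    [347 ≡ 50 mod 99]
  = (25/99)    [99 ≡ 3 mod 8 ⇒ (2/99) = -1]
  = (99/25)    [QR: 25 ≡ 1 mod 4, sign kept]
  = (24/25)    [99 ≡ 24 mod 25]
  = (3/25)    [25 ≡ 1 mod 8 ⇒ (2/25)^3 = +1]
  = (25/3)    [QR: 25 ≡ 1 mod 4, sign kept]
  = (1/3)    [25 ≡ 1 mod 3]
  = 1    [(1/3) = 1]
(99/347) = 1, and 347 is prime, so 99 is a quadratic residue mod 347.

yes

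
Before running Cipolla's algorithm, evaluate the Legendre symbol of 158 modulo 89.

1

Reduce the numerator: 158 ≡ 69 (mod 89), so (158/89) = (69/89).
69 ≡ 1 (mod 4), so quadratic reciprocity gives (69/89) = (89/69). Reduce: 89 ≡ 20 (mod 69). Now have (20/69).
Factor out 2: 20 = 2^2·5. Since 69 ≡ 5 (mod 8), (2/69) = -1, and (2/69)^2 = +1. Now have (5/69).
5 ≡ 1 (mod 4), so quadratic reciprocity gives (5/69) = (69/5). Reduce: 69 ≡ 4 (mod 5). Now have (4/5).
Factor out 2: 4 = 2^2. Since 5 ≡ 5 (mod 8), (2/5) = -1, and (2/5)^2 = +1. Now have (1/5).
(1/5) = 1. Collecting the sign factors: 1.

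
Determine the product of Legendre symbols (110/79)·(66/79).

-1

By multiplicativity, (110·66/79) = (110/79)·(66/79).
First factor (110/79):
(110/79)
  = (31/79)    [110 ≡ 31 mod 79]
  = -(79/31)    [QR: both ≡ 3 mod 4, sign flips]
  = -(17/31)    [79 ≡ 17 mod 31]
  = -(31/17)    [QR: 17 ≡ 1 mod 4, sign kept]
  = -(14/17)    [31 ≡ 14 mod 17]
  = -(7/17)    [17 ≡ 1 mod 8 ⇒ (2/17) = +1]
  = -(17/7)    [QR: 17 ≡ 1 mod 4, sign kept]
  = -(3/7)    [17 ≡ 3 mod 7]
  = (7/3)    [QR: both ≡ 3 mod 4, sign flips]
  = (1/3)    [7 ≡ 1 mod 3]
  = 1    [(1/3) = 1]
Second factor (66/79):
(66/79)
  = (33/79)    [79 ≡ 7 mod 8 ⇒ (2/79) = +1]
  = (79/33)    [QR: 33 ≡ 1 mod 4, sign kept]
  = (13/33)    [79 ≡ 13 mod 33]
  = (33/13)    [QR: 13 ≡ 1 mod 4, sign kept]
  = (7/13)    [33 ≡ 7 mod 13]
  = (13/7)    [QR: 13 ≡ 1 mod 4, sign kept]
  = (6/7)    [13 ≡ 6 mod 7]
  = (3/7)    [7 ≡ 7 mod 8 ⇒ (2/7) = +1]
  = -(7/3)    [QR: both ≡ 3 mod 4, sign flips]
  = -(1/3)    [7 ≡ 1 mod 3]
  = -1    [(1/3) = 1]
Product: (1)·(-1) = -1.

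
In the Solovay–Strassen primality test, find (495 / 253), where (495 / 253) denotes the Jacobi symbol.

Reduce the numerator: 495 ≡ 242 (mod 253), so (495 / 253) = (242 / 253).
Factor out 2: 242 = 2·121. Since 253 ≡ 5 (mod 8), (2 / 253) = -1. Now have -(121 / 253).
121 ≡ 1 (mod 4), so quadratic reciprocity gives (121 / 253) = (253 / 121). Reduce: 253 ≡ 11 (mod 121). Now have -(11 / 121).
121 ≡ 1 (mod 4), so quadratic reciprocity gives (11 / 121) = (121 / 11). Reduce: 121 ≡ 0 (mod 11). Now have -(0 / 11).
The numerator is now 0 with denominator 11 > 1: the symbol is 0.

0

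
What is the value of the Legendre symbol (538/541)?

1

(538/541)
  = -(269/541)    [541 ≡ 5 mod 8 ⇒ (2/541) = -1]
  = -(541/269)    [QR: 269 ≡ 1 mod 4, sign kept]
  = -(3/269)    [541 ≡ 3 mod 269]
  = -(269/3)    [QR: 269 ≡ 1 mod 4, sign kept]
  = -(2/3)    [269 ≡ 2 mod 3]
  = (1/3)    [3 ≡ 3 mod 8 ⇒ (2/3) = -1]
  = 1    [(1/3) = 1]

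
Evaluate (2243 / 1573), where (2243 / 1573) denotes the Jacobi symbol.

Reduce the numerator: 2243 ≡ 670 (mod 1573), so (2243 / 1573) = (670 / 1573).
Factor out 2: 670 = 2·335. Since 1573 ≡ 5 (mod 8), (2 / 1573) = -1. Now have -(335 / 1573).
1573 ≡ 1 (mod 4), so quadratic reciprocity gives (335 / 1573) = (1573 / 335). Reduce: 1573 ≡ 233 (mod 335). Now have -(233 / 335).
233 ≡ 1 (mod 4), so quadratic reciprocity gives (233 / 335) = (335 / 233). Reduce: 335 ≡ 102 (mod 233). Now have -(102 / 233).
Factor out 2: 102 = 2·51. Since 233 ≡ 1 (mod 8), (2 / 233) = +1. Now have -(51 / 233).
233 ≡ 1 (mod 4), so quadratic reciprocity gives (51 / 233) = (233 / 51). Reduce: 233 ≡ 29 (mod 51). Now have -(29 / 51).
29 ≡ 1 (mod 4), so quadratic reciprocity gives (29 / 51) = (51 / 29). Reduce: 51 ≡ 22 (mod 29). Now have -(22 / 29).
Factor out 2: 22 = 2·11. Since 29 ≡ 5 (mod 8), (2 / 29) = -1. Now have (11 / 29).
29 ≡ 1 (mod 4), so quadratic reciprocity gives (11 / 29) = (29 / 11). Reduce: 29 ≡ 7 (mod 11). Now have (7 / 11).
Both 7 ≡ 3 and 11 ≡ 3 (mod 4), so reciprocity gives (7 / 11) = -(11 / 7). Reduce: 11 ≡ 4 (mod 7). Now have -(4 / 7).
Factor out 2: 4 = 2^2. Since 7 ≡ 7 (mod 8), (2 / 7) = +1, and (2 / 7)^2 = +1. Now have -(1 / 7).
(1 / 7) = 1. Collecting the sign factors: -1.

-1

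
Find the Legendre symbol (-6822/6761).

-1

(-6822/6761)
  = (6700/6761)    [-6822 ≡ 6700 mod 6761]
  = (1675/6761)    [6761 ≡ 1 mod 8 ⇒ (2/6761)^2 = +1]
  = (6761/1675)    [QR: 6761 ≡ 1 mod 4, sign kept]
  = (61/1675)    [6761 ≡ 61 mod 1675]
  = (1675/61)    [QR: 61 ≡ 1 mod 4, sign kept]
  = (28/61)    [1675 ≡ 28 mod 61]
  = (7/61)    [61 ≡ 5 mod 8 ⇒ (2/61)^2 = +1]
  = (61/7)    [QR: 61 ≡ 1 mod 4, sign kept]
  = (5/7)    [61 ≡ 5 mod 7]
  = (7/5)    [QR: 5 ≡ 1 mod 4, sign kept]
  = (2/5)    [7 ≡ 2 mod 5]
  = -(1/5)    [5 ≡ 5 mod 8 ⇒ (2/5) = -1]
  = -1    [(1/5) = 1]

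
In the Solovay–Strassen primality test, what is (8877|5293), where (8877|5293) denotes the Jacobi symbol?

-1

(8877|5293)
  = (3584|5293)    [8877 ≡ 3584 mod 5293]
  = -(7|5293)    [5293 ≡ 5 mod 8 ⇒ (2|5293)^9 = -1]
  = -(5293|7)    [QR: 5293 ≡ 1 mod 4, sign kept]
  = -(1|7)    [5293 ≡ 1 mod 7]
  = -1    [(1|7) = 1]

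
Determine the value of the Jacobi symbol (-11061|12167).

Reduce the numerator: -11061 ≡ 1106 (mod 12167), so (-11061|12167) = (1106|12167).
Factor out 2: 1106 = 2·553. Since 12167 ≡ 7 (mod 8), (2|12167) = +1. Now have (553|12167).
553 ≡ 1 (mod 4), so quadratic reciprocity gives (553|12167) = (12167|553). Reduce: 12167 ≡ 1 (mod 553). Now have (1|553).
(1|553) = 1. Collecting the sign factors: 1.

1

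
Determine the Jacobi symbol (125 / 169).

125 ≡ 1 (mod 4), so quadratic reciprocity gives (125 / 169) = (169 / 125). Reduce: 169 ≡ 44 (mod 125). Now have (44 / 125).
Factor out 2: 44 = 2^2·11. Since 125 ≡ 5 (mod 8), (2 / 125) = -1, and (2 / 125)^2 = +1. Now have (11 / 125).
125 ≡ 1 (mod 4), so quadratic reciprocity gives (11 / 125) = (125 / 11). Reduce: 125 ≡ 4 (mod 11). Now have (4 / 11).
Factor out 2: 4 = 2^2. Since 11 ≡ 3 (mod 8), (2 / 11) = -1, and (2 / 11)^2 = +1. Now have (1 / 11).
(1 / 11) = 1. Collecting the sign factors: 1.

1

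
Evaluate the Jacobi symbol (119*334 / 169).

By multiplicativity, (119·334 / 169) = (119 / 169)·(334 / 169).
First factor (119 / 169):
169 ≡ 1 (mod 4), so quadratic reciprocity gives (119 / 169) = (169 / 119). Reduce: 169 ≡ 50 (mod 119). Now have (50 / 119).
Factor out 2: 50 = 2·25. Since 119 ≡ 7 (mod 8), (2 / 119) = +1. Now have (25 / 119).
25 ≡ 1 (mod 4), so quadratic reciprocity gives (25 / 119) = (119 / 25). Reduce: 119 ≡ 19 (mod 25). Now have (19 / 25).
25 ≡ 1 (mod 4), so quadratic reciprocity gives (19 / 25) = (25 / 19). Reduce: 25 ≡ 6 (mod 19). Now have (6 / 19).
Factor out 2: 6 = 2·3. Since 19 ≡ 3 (mod 8), (2 / 19) = -1. Now have -(3 / 19).
Both 3 ≡ 3 and 19 ≡ 3 (mod 4), so reciprocity gives (3 / 19) = -(19 / 3). Reduce: 19 ≡ 1 (mod 3). Now have (1 / 3).
(1 / 3) = 1. Collecting the sign factors: 1.
Second factor (334 / 169):
Reduce the numerator: 334 ≡ 165 (mod 169), so (334 / 169) = (165 / 169).
165 ≡ 1 (mod 4), so quadratic reciprocity gives (165 / 169) = (169 / 165). Reduce: 169 ≡ 4 (mod 165). Now have (4 / 165).
Factor out 2: 4 = 2^2. Since 165 ≡ 5 (mod 8), (2 / 165) = -1, and (2 / 165)^2 = +1. Now have (1 / 165).
(1 / 165) = 1. Collecting the sign factors: 1.
Product: (1)·(1) = 1.

1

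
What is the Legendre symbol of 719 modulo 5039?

(719|5039)
  = -(5039|719)    [QR: both ≡ 3 mod 4, sign flips]
  = -(6|719)    [5039 ≡ 6 mod 719]
  = -(3|719)    [719 ≡ 7 mod 8 ⇒ (2|719) = +1]
  = (719|3)    [QR: both ≡ 3 mod 4, sign flips]
  = (2|3)    [719 ≡ 2 mod 3]
  = -(1|3)    [3 ≡ 3 mod 8 ⇒ (2|3) = -1]
  = -1    [(1|3) = 1]

-1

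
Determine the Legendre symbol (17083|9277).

1

(17083|9277)
  = (7806|9277)    [17083 ≡ 7806 mod 9277]
  = -(3903|9277)    [9277 ≡ 5 mod 8 ⇒ (2|9277) = -1]
  = -(9277|3903)    [QR: 9277 ≡ 1 mod 4, sign kept]
  = -(1471|3903)    [9277 ≡ 1471 mod 3903]
  = (3903|1471)    [QR: both ≡ 3 mod 4, sign flips]
  = (961|1471)    [3903 ≡ 961 mod 1471]
  = (1471|961)    [QR: 961 ≡ 1 mod 4, sign kept]
  = (510|961)    [1471 ≡ 510 mod 961]
  = (255|961)    [961 ≡ 1 mod 8 ⇒ (2|961) = +1]
  = (961|255)    [QR: 961 ≡ 1 mod 4, sign kept]
  = (196|255)    [961 ≡ 196 mod 255]
  = (49|255)    [255 ≡ 7 mod 8 ⇒ (2|255)^2 = +1]
  = (255|49)    [QR: 49 ≡ 1 mod 4, sign kept]
  = (10|49)    [255 ≡ 10 mod 49]
  = (5|49)    [49 ≡ 1 mod 8 ⇒ (2|49) = +1]
  = (49|5)    [QR: 5 ≡ 1 mod 4, sign kept]
  = (4|5)    [49 ≡ 4 mod 5]
  = (1|5)    [5 ≡ 5 mod 8 ⇒ (2|5)^2 = +1]
  = 1    [(1|5) = 1]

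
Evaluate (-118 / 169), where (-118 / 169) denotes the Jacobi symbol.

Pull out -1: (-118 / 169) = (-1 / 169)·(118 / 169). Since 169 ≡ 1 (mod 4), (-1 / 169) = +1. Now have (118 / 169).
Factor out 2: 118 = 2·59. Since 169 ≡ 1 (mod 8), (2 / 169) = +1. Now have (59 / 169).
169 ≡ 1 (mod 4), so quadratic reciprocity gives (59 / 169) = (169 / 59). Reduce: 169 ≡ 51 (mod 59). Now have (51 / 59).
Both 51 ≡ 3 and 59 ≡ 3 (mod 4), so reciprocity gives (51 / 59) = -(59 / 51). Reduce: 59 ≡ 8 (mod 51). Now have -(8 / 51).
Factor out 2: 8 = 2^3. Since 51 ≡ 3 (mod 8), (2 / 51) = -1, and (2 / 51)^3 = -1. Now have (1 / 51).
(1 / 51) = 1. Collecting the sign factors: 1.

1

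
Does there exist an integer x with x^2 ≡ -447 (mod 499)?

(-447/499)
  = (52/499)    [-447 ≡ 52 mod 499]
  = (13/499)    [499 ≡ 3 mod 8 ⇒ (2/499)^2 = +1]
  = (499/13)    [QR: 13 ≡ 1 mod 4, sign kept]
  = (5/13)    [499 ≡ 5 mod 13]
  = (13/5)    [QR: 5 ≡ 1 mod 4, sign kept]
  = (3/5)    [13 ≡ 3 mod 5]
  = (5/3)    [QR: 5 ≡ 1 mod 4, sign kept]
  = (2/3)    [5 ≡ 2 mod 3]
  = -(1/3)    [3 ≡ 3 mod 8 ⇒ (2/3) = -1]
  = -1    [(1/3) = 1]
(-447/499) = -1, and 499 is prime, so -447 is not a quadratic residue mod 499.

no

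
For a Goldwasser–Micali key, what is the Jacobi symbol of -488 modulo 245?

(-488 / 245)
  = (488 / 245)    [245 ≡ 1 mod 4 ⇒ (-1 / 245) = +1]
  = (243 / 245)    [488 ≡ 243 mod 245]
  = (245 / 243)    [QR: 245 ≡ 1 mod 4, sign kept]
  = (2 / 243)    [245 ≡ 2 mod 243]
  = -(1 / 243)    [243 ≡ 3 mod 8 ⇒ (2 / 243) = -1]
  = -1    [(1 / 243) = 1]

-1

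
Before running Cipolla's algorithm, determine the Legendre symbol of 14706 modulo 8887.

1

Reduce the numerator: 14706 ≡ 5819 (mod 8887), so (14706|8887) = (5819|8887).
Both 5819 ≡ 3 and 8887 ≡ 3 (mod 4), so reciprocity gives (5819|8887) = -(8887|5819). Reduce: 8887 ≡ 3068 (mod 5819). Now have -(3068|5819).
Factor out 2: 3068 = 2^2·767. Since 5819 ≡ 3 (mod 8), (2|5819) = -1, and (2|5819)^2 = +1. Now have -(767|5819).
Both 767 ≡ 3 and 5819 ≡ 3 (mod 4), so reciprocity gives (767|5819) = -(5819|767). Reduce: 5819 ≡ 450 (mod 767). Now have (450|767).
Factor out 2: 450 = 2·225. Since 767 ≡ 7 (mod 8), (2|767) = +1. Now have (225|767).
225 ≡ 1 (mod 4), so quadratic reciprocity gives (225|767) = (767|225). Reduce: 767 ≡ 92 (mod 225). Now have (92|225).
Factor out 2: 92 = 2^2·23. Since 225 ≡ 1 (mod 8), (2|225) = +1, and (2|225)^2 = +1. Now have (23|225).
225 ≡ 1 (mod 4), so quadratic reciprocity gives (23|225) = (225|23). Reduce: 225 ≡ 18 (mod 23). Now have (18|23).
Factor out 2: 18 = 2·9. Since 23 ≡ 7 (mod 8), (2|23) = +1. Now have (9|23).
9 ≡ 1 (mod 4), so quadratic reciprocity gives (9|23) = (23|9). Reduce: 23 ≡ 5 (mod 9). Now have (5|9).
5 ≡ 1 (mod 4), so quadratic reciprocity gives (5|9) = (9|5). Reduce: 9 ≡ 4 (mod 5). Now have (4|5).
Factor out 2: 4 = 2^2. Since 5 ≡ 5 (mod 8), (2|5) = -1, and (2|5)^2 = +1. Now have (1|5).
(1|5) = 1. Collecting the sign factors: 1.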